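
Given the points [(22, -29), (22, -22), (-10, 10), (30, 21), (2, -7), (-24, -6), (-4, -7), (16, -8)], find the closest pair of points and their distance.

Computing all pairwise distances among 8 points:

d((22, -29), (22, -22)) = 7.0
d((22, -29), (-10, 10)) = 50.448
d((22, -29), (30, 21)) = 50.636
d((22, -29), (2, -7)) = 29.7321
d((22, -29), (-24, -6)) = 51.4296
d((22, -29), (-4, -7)) = 34.0588
d((22, -29), (16, -8)) = 21.8403
d((22, -22), (-10, 10)) = 45.2548
d((22, -22), (30, 21)) = 43.7379
d((22, -22), (2, -7)) = 25.0
d((22, -22), (-24, -6)) = 48.7032
d((22, -22), (-4, -7)) = 30.0167
d((22, -22), (16, -8)) = 15.2315
d((-10, 10), (30, 21)) = 41.4849
d((-10, 10), (2, -7)) = 20.8087
d((-10, 10), (-24, -6)) = 21.2603
d((-10, 10), (-4, -7)) = 18.0278
d((-10, 10), (16, -8)) = 31.6228
d((30, 21), (2, -7)) = 39.598
d((30, 21), (-24, -6)) = 60.3738
d((30, 21), (-4, -7)) = 44.0454
d((30, 21), (16, -8)) = 32.2025
d((2, -7), (-24, -6)) = 26.0192
d((2, -7), (-4, -7)) = 6.0 <-- minimum
d((2, -7), (16, -8)) = 14.0357
d((-24, -6), (-4, -7)) = 20.025
d((-24, -6), (16, -8)) = 40.05
d((-4, -7), (16, -8)) = 20.025

Closest pair: (2, -7) and (-4, -7) with distance 6.0

The closest pair is (2, -7) and (-4, -7) with Euclidean distance 6.0. For 8 points, brute-force pairwise comparison is shown above. For large n, the divide-and-conquer algorithm (sort by x, recurse on halves, check the dividing strip) achieves O(n log n).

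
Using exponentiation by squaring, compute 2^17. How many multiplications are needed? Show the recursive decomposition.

Computing 2^17 by squaring (build up from 2^1; each line after the first costs one multiplication):

2^1 = 2
2^2 = (2^1)^2 = 2^2 = 4
2^4 = (2^2)^2 = 4^2 = 16
2^8 = (2^4)^2 = 16^2 = 256
2^16 = (2^8)^2 = 256^2 = 65536
2^17 = 2 * 2^16 = 2 * 65536 = 131072

Result: 131072
Multiplications needed: 5 (5 lines after 2^1)

2^17 = 131072. Using exponentiation by squaring, this requires 5 multiplications. The key idea: if the exponent is even, square the half-power; if odd, multiply by the base once.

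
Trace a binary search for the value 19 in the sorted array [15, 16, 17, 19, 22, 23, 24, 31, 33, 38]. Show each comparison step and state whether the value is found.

Binary search for 19 in [15, 16, 17, 19, 22, 23, 24, 31, 33, 38]:

lo=0, hi=9, mid=4, arr[mid]=22 -> 22 > 19, search left half
lo=0, hi=3, mid=1, arr[mid]=16 -> 16 < 19, search right half
lo=2, hi=3, mid=2, arr[mid]=17 -> 17 < 19, search right half
lo=3, hi=3, mid=3, arr[mid]=19 -> Found target at index 3!

Binary search finds 19 at index 3 after 4 comparisons. The search repeatedly halves the search space by comparing with the middle element.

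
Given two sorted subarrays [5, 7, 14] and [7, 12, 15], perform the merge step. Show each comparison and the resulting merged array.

Merging process:

Compare 5 vs 7: take 5 from left. Merged: [5]
Compare 7 vs 7: take 7 from left. Merged: [5, 7]
Compare 14 vs 7: take 7 from right. Merged: [5, 7, 7]
Compare 14 vs 12: take 12 from right. Merged: [5, 7, 7, 12]
Compare 14 vs 15: take 14 from left. Merged: [5, 7, 7, 12, 14]
Append remaining from right: [15]. Merged: [5, 7, 7, 12, 14, 15]

Final merged array: [5, 7, 7, 12, 14, 15]
Total comparisons: 5

The merged array is [5, 7, 7, 12, 14, 15], requiring 5 comparisons. The merge step runs in O(n) time where n is the total number of elements.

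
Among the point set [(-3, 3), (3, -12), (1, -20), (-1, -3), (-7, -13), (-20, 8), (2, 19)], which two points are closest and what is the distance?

Computing all pairwise distances among 7 points:

d((-3, 3), (3, -12)) = 16.1555
d((-3, 3), (1, -20)) = 23.3452
d((-3, 3), (-1, -3)) = 6.3246 <-- minimum
d((-3, 3), (-7, -13)) = 16.4924
d((-3, 3), (-20, 8)) = 17.72
d((-3, 3), (2, 19)) = 16.7631
d((3, -12), (1, -20)) = 8.2462
d((3, -12), (-1, -3)) = 9.8489
d((3, -12), (-7, -13)) = 10.0499
d((3, -12), (-20, 8)) = 30.4795
d((3, -12), (2, 19)) = 31.0161
d((1, -20), (-1, -3)) = 17.1172
d((1, -20), (-7, -13)) = 10.6301
d((1, -20), (-20, 8)) = 35.0
d((1, -20), (2, 19)) = 39.0128
d((-1, -3), (-7, -13)) = 11.6619
d((-1, -3), (-20, 8)) = 21.9545
d((-1, -3), (2, 19)) = 22.2036
d((-7, -13), (-20, 8)) = 24.6982
d((-7, -13), (2, 19)) = 33.2415
d((-20, 8), (2, 19)) = 24.5967

Closest pair: (-3, 3) and (-1, -3) with distance 6.3246

The closest pair is (-3, 3) and (-1, -3) with Euclidean distance 6.3246. For 7 points, brute-force pairwise comparison is shown above. For large n, the divide-and-conquer algorithm (sort by x, recurse on halves, check the dividing strip) achieves O(n log n).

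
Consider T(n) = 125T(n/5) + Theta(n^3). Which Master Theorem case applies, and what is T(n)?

Master Theorem for T(n) = 125T(n/5) + O(n^3):

a = 125, b = 5, c = 3
log_b(a) = log_5(125) = 3.0000

Case 2: c = 3 = log_5(125) = 3.0000
T(n) = O(n^3 log n) = O(n^3 log n)

For T(n) = 125T(n/5) + O(n^3): log_5(125) = 3.0000. This is Case 2 of the Master Theorem (c = log_b(a), equal work at all levels), giving O(n^3 log n).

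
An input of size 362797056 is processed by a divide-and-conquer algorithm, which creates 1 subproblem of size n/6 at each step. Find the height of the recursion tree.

For divide and conquer with division factor 6:

Problem sizes at each level:
Level 0: 362797056
Level 1: 60466176
Level 2: 10077696
Level 3: 1679616
Level 4: 279936
Level 5: 46656
Level 6: 7776
Level 7: 1296
Level 8: 216
Level 9: 36
Level 10: 6
Level 11: 1

The root is level 0 and the size-1 base case is level 11 (the tree spans levels 0 through 11, i.e. 12 levels counting the root), so the depth is the number of divisions: log_6(362797056) = 11

The recursion tree depth is log_6(362797056) = 11. At each level, the problem size is divided by 6, so it takes 11 divisions to reduce to a base case of size 1. The algorithm makes 1 recursive call at each level.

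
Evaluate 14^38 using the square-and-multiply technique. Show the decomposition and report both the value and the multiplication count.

Computing 14^38 by squaring (build up from 14^1; each line after the first costs one multiplication):

14^1 = 14
14^2 = (14^1)^2 = 14^2 = 196
14^4 = (14^2)^2 = 196^2 = 38416
14^8 = (14^4)^2 = 38416^2 = 1475789056
14^9 = 14 * 14^8 = 14 * 1475789056 = 20661046784
14^18 = (14^9)^2 = 20661046784^2 = 426878854210636742656
14^19 = 14 * 14^18 = 14 * 426878854210636742656 = 5976303958948914397184
14^38 = (14^19)^2 = 5976303958948914397184^2 = 35716209009748467500288285041727074107129856

Result: 35716209009748467500288285041727074107129856
Multiplications needed: 7 (7 lines after 14^1)

14^38 = 35716209009748467500288285041727074107129856. Using exponentiation by squaring, this requires 7 multiplications. The key idea: if the exponent is even, square the half-power; if odd, multiply by the base once.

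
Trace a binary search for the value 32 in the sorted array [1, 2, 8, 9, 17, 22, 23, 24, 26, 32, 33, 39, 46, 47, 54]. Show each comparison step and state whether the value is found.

Binary search for 32 in [1, 2, 8, 9, 17, 22, 23, 24, 26, 32, 33, 39, 46, 47, 54]:

lo=0, hi=14, mid=7, arr[mid]=24 -> 24 < 32, search right half
lo=8, hi=14, mid=11, arr[mid]=39 -> 39 > 32, search left half
lo=8, hi=10, mid=9, arr[mid]=32 -> Found target at index 9!

Binary search finds 32 at index 9 after 3 comparisons. The search repeatedly halves the search space by comparing with the middle element.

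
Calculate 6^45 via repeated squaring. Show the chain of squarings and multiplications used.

Computing 6^45 by squaring (build up from 6^1; each line after the first costs one multiplication):

6^1 = 6
6^2 = (6^1)^2 = 6^2 = 36
6^4 = (6^2)^2 = 36^2 = 1296
6^5 = 6 * 6^4 = 6 * 1296 = 7776
6^10 = (6^5)^2 = 7776^2 = 60466176
6^11 = 6 * 6^10 = 6 * 60466176 = 362797056
6^22 = (6^11)^2 = 362797056^2 = 131621703842267136
6^44 = (6^22)^2 = 131621703842267136^2 = 17324272922341479351919144385642496
6^45 = 6 * 6^44 = 6 * 17324272922341479351919144385642496 = 103945637534048876111514866313854976

Result: 103945637534048876111514866313854976
Multiplications needed: 8 (8 lines after 6^1)

6^45 = 103945637534048876111514866313854976. Using exponentiation by squaring, this requires 8 multiplications. The key idea: if the exponent is even, square the half-power; if odd, multiply by the base once.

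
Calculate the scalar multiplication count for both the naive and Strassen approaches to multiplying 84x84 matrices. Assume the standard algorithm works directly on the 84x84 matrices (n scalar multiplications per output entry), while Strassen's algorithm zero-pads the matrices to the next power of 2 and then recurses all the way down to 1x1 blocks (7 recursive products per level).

Matrix multiplication for 84x84 matrices:

Strassen's algorithm requires power-of-2 dimensions. Pad 84x84 to 128x128 (next power of 2).

Standard algorithm: 84^3 = 592704 multiplications
Strassen's algorithm: 7^(log2(128)) = 7^7 = 823543 multiplications
Difference: 592704 - 823543 = -230839 (Strassen uses MORE here due to padding overhead — for small or just-over-power-of-2 n, padding can outweigh the per-level savings)

Standard: 592704 multiplications (84^3). Strassen: 823543 multiplications (7^7, after padding to 128x128). Strassen reduces 8 recursive multiplications to 7 at each level.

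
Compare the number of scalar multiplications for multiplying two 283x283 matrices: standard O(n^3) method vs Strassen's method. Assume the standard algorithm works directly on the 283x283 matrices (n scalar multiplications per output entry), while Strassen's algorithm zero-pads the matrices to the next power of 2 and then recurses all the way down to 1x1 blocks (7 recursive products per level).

Matrix multiplication for 283x283 matrices:

Strassen's algorithm requires power-of-2 dimensions. Pad 283x283 to 512x512 (next power of 2).

Standard algorithm: 283^3 = 22665187 multiplications
Strassen's algorithm: 7^(log2(512)) = 7^9 = 40353607 multiplications
Difference: 22665187 - 40353607 = -17688420 (Strassen uses MORE here due to padding overhead — for small or just-over-power-of-2 n, padding can outweigh the per-level savings)

Standard: 22665187 multiplications (283^3). Strassen: 40353607 multiplications (7^9, after padding to 512x512). Strassen reduces 8 recursive multiplications to 7 at each level.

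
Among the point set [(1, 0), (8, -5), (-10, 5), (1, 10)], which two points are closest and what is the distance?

Computing all pairwise distances among 4 points:

d((1, 0), (8, -5)) = 8.6023 <-- minimum
d((1, 0), (-10, 5)) = 12.083
d((1, 0), (1, 10)) = 10.0
d((8, -5), (-10, 5)) = 20.5913
d((8, -5), (1, 10)) = 16.5529
d((-10, 5), (1, 10)) = 12.083

Closest pair: (1, 0) and (8, -5) with distance 8.6023

The closest pair is (1, 0) and (8, -5) with Euclidean distance 8.6023. For 4 points, brute-force pairwise comparison is shown above. For large n, the divide-and-conquer algorithm (sort by x, recurse on halves, check the dividing strip) achieves O(n log n).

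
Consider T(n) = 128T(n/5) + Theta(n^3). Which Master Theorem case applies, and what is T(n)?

Master Theorem for T(n) = 128T(n/5) + O(n^3):

a = 128, b = 5, c = 3
log_b(a) = log_5(128) = 3.0147

Case 1: c = 3 < log_5(128) = 3.0147
T(n) = O(n^(log_5 128))

For T(n) = 128T(n/5) + O(n^3): log_5(128) = 3.0147. This is Case 1 of the Master Theorem (c < log_b(a), work dominated by leaves), giving O(n^(log_5 128)).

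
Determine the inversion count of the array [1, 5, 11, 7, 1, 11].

Finding inversions in [1, 5, 11, 7, 1, 11]:

(1, 4): arr[1]=5 > arr[4]=1
(2, 3): arr[2]=11 > arr[3]=7
(2, 4): arr[2]=11 > arr[4]=1
(3, 4): arr[3]=7 > arr[4]=1

Total inversions: 4

The array has 4 inversion(s): (1,4), (2,3), (2,4), (3,4). Each pair (i,j) satisfies i < j and arr[i] > arr[j].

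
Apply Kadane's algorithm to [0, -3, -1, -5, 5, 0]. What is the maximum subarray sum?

Using Kadane's algorithm on [0, -3, -1, -5, 5, 0]:

Scanning through the array:
Position 1 (value -3): max_ending_here = -3, max_so_far = 0
Position 2 (value -1): max_ending_here = -1, max_so_far = 0
Position 3 (value -5): max_ending_here = -5, max_so_far = 0
Position 4 (value 5): max_ending_here = 5, max_so_far = 5
Position 5 (value 0): max_ending_here = 5, max_so_far = 5

Maximum subarray: [5]
Maximum sum: 5

The maximum subarray is [5] with sum 5. This subarray runs from index 4 to index 4.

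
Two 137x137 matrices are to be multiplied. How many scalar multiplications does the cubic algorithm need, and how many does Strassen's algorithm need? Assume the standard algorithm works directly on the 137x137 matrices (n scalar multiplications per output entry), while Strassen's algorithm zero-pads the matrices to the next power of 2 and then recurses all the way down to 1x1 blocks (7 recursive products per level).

Matrix multiplication for 137x137 matrices:

Strassen's algorithm requires power-of-2 dimensions. Pad 137x137 to 256x256 (next power of 2).

Standard algorithm: 137^3 = 2571353 multiplications
Strassen's algorithm: 7^(log2(256)) = 7^8 = 5764801 multiplications
Difference: 2571353 - 5764801 = -3193448 (Strassen uses MORE here due to padding overhead — for small or just-over-power-of-2 n, padding can outweigh the per-level savings)

Standard: 2571353 multiplications (137^3). Strassen: 5764801 multiplications (7^8, after padding to 256x256). Strassen reduces 8 recursive multiplications to 7 at each level.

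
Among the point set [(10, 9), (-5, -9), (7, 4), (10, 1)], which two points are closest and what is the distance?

Computing all pairwise distances among 4 points:

d((10, 9), (-5, -9)) = 23.4307
d((10, 9), (7, 4)) = 5.831
d((10, 9), (10, 1)) = 8.0
d((-5, -9), (7, 4)) = 17.6918
d((-5, -9), (10, 1)) = 18.0278
d((7, 4), (10, 1)) = 4.2426 <-- minimum

Closest pair: (7, 4) and (10, 1) with distance 4.2426

The closest pair is (7, 4) and (10, 1) with Euclidean distance 4.2426. For 4 points, brute-force pairwise comparison is shown above. For large n, the divide-and-conquer algorithm (sort by x, recurse on halves, check the dividing strip) achieves O(n log n).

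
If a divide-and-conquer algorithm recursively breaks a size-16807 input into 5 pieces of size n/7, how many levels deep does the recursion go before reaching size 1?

For divide and conquer with division factor 7:

Problem sizes at each level:
Level 0: 16807
Level 1: 2401
Level 2: 343
Level 3: 49
Level 4: 7
Level 5: 1

The root is level 0 and the size-1 base case is level 5 (the tree spans levels 0 through 5, i.e. 6 levels counting the root), so the depth is the number of divisions: log_7(16807) = 5

The recursion tree depth is log_7(16807) = 5. At each level, the problem size is divided by 7, so it takes 5 divisions to reduce to a base case of size 1. The algorithm makes 5 recursive calls at each level.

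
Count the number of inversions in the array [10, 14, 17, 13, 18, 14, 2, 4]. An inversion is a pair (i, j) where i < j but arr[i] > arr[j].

Finding inversions in [10, 14, 17, 13, 18, 14, 2, 4]:

(0, 6): arr[0]=10 > arr[6]=2
(0, 7): arr[0]=10 > arr[7]=4
(1, 3): arr[1]=14 > arr[3]=13
(1, 6): arr[1]=14 > arr[6]=2
(1, 7): arr[1]=14 > arr[7]=4
(2, 3): arr[2]=17 > arr[3]=13
(2, 5): arr[2]=17 > arr[5]=14
(2, 6): arr[2]=17 > arr[6]=2
(2, 7): arr[2]=17 > arr[7]=4
(3, 6): arr[3]=13 > arr[6]=2
(3, 7): arr[3]=13 > arr[7]=4
(4, 5): arr[4]=18 > arr[5]=14
(4, 6): arr[4]=18 > arr[6]=2
(4, 7): arr[4]=18 > arr[7]=4
(5, 6): arr[5]=14 > arr[6]=2
(5, 7): arr[5]=14 > arr[7]=4

Total inversions: 16

The array has 16 inversion(s): (0,6), (0,7), (1,3), (1,6), (1,7), (2,3), (2,5), (2,6), (2,7), (3,6), (3,7), (4,5), (4,6), (4,7), (5,6), (5,7). Each pair (i,j) satisfies i < j and arr[i] > arr[j].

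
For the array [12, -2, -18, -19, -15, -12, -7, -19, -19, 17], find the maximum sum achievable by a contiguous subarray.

Using Kadane's algorithm on [12, -2, -18, -19, -15, -12, -7, -19, -19, 17]:

Scanning through the array:
Position 1 (value -2): max_ending_here = 10, max_so_far = 12
Position 2 (value -18): max_ending_here = -8, max_so_far = 12
Position 3 (value -19): max_ending_here = -19, max_so_far = 12
Position 4 (value -15): max_ending_here = -15, max_so_far = 12
Position 5 (value -12): max_ending_here = -12, max_so_far = 12
Position 6 (value -7): max_ending_here = -7, max_so_far = 12
Position 7 (value -19): max_ending_here = -19, max_so_far = 12
Position 8 (value -19): max_ending_here = -19, max_so_far = 12
Position 9 (value 17): max_ending_here = 17, max_so_far = 17

Maximum subarray: [17]
Maximum sum: 17

The maximum subarray is [17] with sum 17. This subarray runs from index 9 to index 9.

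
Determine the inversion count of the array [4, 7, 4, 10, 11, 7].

Finding inversions in [4, 7, 4, 10, 11, 7]:

(1, 2): arr[1]=7 > arr[2]=4
(3, 5): arr[3]=10 > arr[5]=7
(4, 5): arr[4]=11 > arr[5]=7

Total inversions: 3

The array has 3 inversion(s): (1,2), (3,5), (4,5). Each pair (i,j) satisfies i < j and arr[i] > arr[j].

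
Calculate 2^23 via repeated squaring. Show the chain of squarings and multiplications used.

Computing 2^23 by squaring (build up from 2^1; each line after the first costs one multiplication):

2^1 = 2
2^2 = (2^1)^2 = 2^2 = 4
2^4 = (2^2)^2 = 4^2 = 16
2^5 = 2 * 2^4 = 2 * 16 = 32
2^10 = (2^5)^2 = 32^2 = 1024
2^11 = 2 * 2^10 = 2 * 1024 = 2048
2^22 = (2^11)^2 = 2048^2 = 4194304
2^23 = 2 * 2^22 = 2 * 4194304 = 8388608

Result: 8388608
Multiplications needed: 7 (7 lines after 2^1)

2^23 = 8388608. Using exponentiation by squaring, this requires 7 multiplications. The key idea: if the exponent is even, square the half-power; if odd, multiply by the base once.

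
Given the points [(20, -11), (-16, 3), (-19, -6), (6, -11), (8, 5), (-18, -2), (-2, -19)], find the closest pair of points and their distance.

Computing all pairwise distances among 7 points:

d((20, -11), (-16, 3)) = 38.6264
d((20, -11), (-19, -6)) = 39.3192
d((20, -11), (6, -11)) = 14.0
d((20, -11), (8, 5)) = 20.0
d((20, -11), (-18, -2)) = 39.0512
d((20, -11), (-2, -19)) = 23.4094
d((-16, 3), (-19, -6)) = 9.4868
d((-16, 3), (6, -11)) = 26.0768
d((-16, 3), (8, 5)) = 24.0832
d((-16, 3), (-18, -2)) = 5.3852
d((-16, 3), (-2, -19)) = 26.0768
d((-19, -6), (6, -11)) = 25.4951
d((-19, -6), (8, 5)) = 29.1548
d((-19, -6), (-18, -2)) = 4.1231 <-- minimum
d((-19, -6), (-2, -19)) = 21.4009
d((6, -11), (8, 5)) = 16.1245
d((6, -11), (-18, -2)) = 25.632
d((6, -11), (-2, -19)) = 11.3137
d((8, 5), (-18, -2)) = 26.9258
d((8, 5), (-2, -19)) = 26.0
d((-18, -2), (-2, -19)) = 23.3452

Closest pair: (-19, -6) and (-18, -2) with distance 4.1231

The closest pair is (-19, -6) and (-18, -2) with Euclidean distance 4.1231. For 7 points, brute-force pairwise comparison is shown above. For large n, the divide-and-conquer algorithm (sort by x, recurse on halves, check the dividing strip) achieves O(n log n).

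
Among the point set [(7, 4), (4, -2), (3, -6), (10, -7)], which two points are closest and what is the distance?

Computing all pairwise distances among 4 points:

d((7, 4), (4, -2)) = 6.7082
d((7, 4), (3, -6)) = 10.7703
d((7, 4), (10, -7)) = 11.4018
d((4, -2), (3, -6)) = 4.1231 <-- minimum
d((4, -2), (10, -7)) = 7.8102
d((3, -6), (10, -7)) = 7.0711

Closest pair: (4, -2) and (3, -6) with distance 4.1231

The closest pair is (4, -2) and (3, -6) with Euclidean distance 4.1231. For 4 points, brute-force pairwise comparison is shown above. For large n, the divide-and-conquer algorithm (sort by x, recurse on halves, check the dividing strip) achieves O(n log n).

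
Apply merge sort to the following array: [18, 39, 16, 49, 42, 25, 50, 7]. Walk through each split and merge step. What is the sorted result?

Merge sort trace:

Split: [18, 39, 16, 49, 42, 25, 50, 7] -> [18, 39, 16, 49] and [42, 25, 50, 7]
  Split: [18, 39, 16, 49] -> [18, 39] and [16, 49]
    Split: [18, 39] -> [18] and [39]
    Merge: [18] + [39] -> [18, 39]
    Split: [16, 49] -> [16] and [49]
    Merge: [16] + [49] -> [16, 49]
  Merge: [18, 39] + [16, 49] -> [16, 18, 39, 49]
  Split: [42, 25, 50, 7] -> [42, 25] and [50, 7]
    Split: [42, 25] -> [42] and [25]
    Merge: [42] + [25] -> [25, 42]
    Split: [50, 7] -> [50] and [7]
    Merge: [50] + [7] -> [7, 50]
  Merge: [25, 42] + [7, 50] -> [7, 25, 42, 50]
Merge: [16, 18, 39, 49] + [7, 25, 42, 50] -> [7, 16, 18, 25, 39, 42, 49, 50]

Final sorted array: [7, 16, 18, 25, 39, 42, 49, 50]

The merge sort proceeds by recursively splitting the array and merging sorted halves.
After all merges, the sorted array is [7, 16, 18, 25, 39, 42, 49, 50].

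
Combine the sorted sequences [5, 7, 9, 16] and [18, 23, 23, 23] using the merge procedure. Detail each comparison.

Merging process:

Compare 5 vs 18: take 5 from left. Merged: [5]
Compare 7 vs 18: take 7 from left. Merged: [5, 7]
Compare 9 vs 18: take 9 from left. Merged: [5, 7, 9]
Compare 16 vs 18: take 16 from left. Merged: [5, 7, 9, 16]
Append remaining from right: [18, 23, 23, 23]. Merged: [5, 7, 9, 16, 18, 23, 23, 23]

Final merged array: [5, 7, 9, 16, 18, 23, 23, 23]
Total comparisons: 4

The merged array is [5, 7, 9, 16, 18, 23, 23, 23], requiring 4 comparisons. The merge step runs in O(n) time where n is the total number of elements.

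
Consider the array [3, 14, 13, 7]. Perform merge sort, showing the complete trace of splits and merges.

Merge sort trace:

Split: [3, 14, 13, 7] -> [3, 14] and [13, 7]
  Split: [3, 14] -> [3] and [14]
  Merge: [3] + [14] -> [3, 14]
  Split: [13, 7] -> [13] and [7]
  Merge: [13] + [7] -> [7, 13]
Merge: [3, 14] + [7, 13] -> [3, 7, 13, 14]

Final sorted array: [3, 7, 13, 14]

The merge sort proceeds by recursively splitting the array and merging sorted halves.
After all merges, the sorted array is [3, 7, 13, 14].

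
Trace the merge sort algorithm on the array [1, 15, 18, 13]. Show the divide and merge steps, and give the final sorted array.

Merge sort trace:

Split: [1, 15, 18, 13] -> [1, 15] and [18, 13]
  Split: [1, 15] -> [1] and [15]
  Merge: [1] + [15] -> [1, 15]
  Split: [18, 13] -> [18] and [13]
  Merge: [18] + [13] -> [13, 18]
Merge: [1, 15] + [13, 18] -> [1, 13, 15, 18]

Final sorted array: [1, 13, 15, 18]

The merge sort proceeds by recursively splitting the array and merging sorted halves.
After all merges, the sorted array is [1, 13, 15, 18].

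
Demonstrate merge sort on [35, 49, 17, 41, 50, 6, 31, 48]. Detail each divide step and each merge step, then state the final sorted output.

Merge sort trace:

Split: [35, 49, 17, 41, 50, 6, 31, 48] -> [35, 49, 17, 41] and [50, 6, 31, 48]
  Split: [35, 49, 17, 41] -> [35, 49] and [17, 41]
    Split: [35, 49] -> [35] and [49]
    Merge: [35] + [49] -> [35, 49]
    Split: [17, 41] -> [17] and [41]
    Merge: [17] + [41] -> [17, 41]
  Merge: [35, 49] + [17, 41] -> [17, 35, 41, 49]
  Split: [50, 6, 31, 48] -> [50, 6] and [31, 48]
    Split: [50, 6] -> [50] and [6]
    Merge: [50] + [6] -> [6, 50]
    Split: [31, 48] -> [31] and [48]
    Merge: [31] + [48] -> [31, 48]
  Merge: [6, 50] + [31, 48] -> [6, 31, 48, 50]
Merge: [17, 35, 41, 49] + [6, 31, 48, 50] -> [6, 17, 31, 35, 41, 48, 49, 50]

Final sorted array: [6, 17, 31, 35, 41, 48, 49, 50]

The merge sort proceeds by recursively splitting the array and merging sorted halves.
After all merges, the sorted array is [6, 17, 31, 35, 41, 48, 49, 50].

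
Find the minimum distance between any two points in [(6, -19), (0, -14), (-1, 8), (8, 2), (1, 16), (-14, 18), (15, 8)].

Computing all pairwise distances among 7 points:

d((6, -19), (0, -14)) = 7.8102 <-- minimum
d((6, -19), (-1, 8)) = 27.8927
d((6, -19), (8, 2)) = 21.095
d((6, -19), (1, 16)) = 35.3553
d((6, -19), (-14, 18)) = 42.0595
d((6, -19), (15, 8)) = 28.4605
d((0, -14), (-1, 8)) = 22.0227
d((0, -14), (8, 2)) = 17.8885
d((0, -14), (1, 16)) = 30.0167
d((0, -14), (-14, 18)) = 34.9285
d((0, -14), (15, 8)) = 26.6271
d((-1, 8), (8, 2)) = 10.8167
d((-1, 8), (1, 16)) = 8.2462
d((-1, 8), (-14, 18)) = 16.4012
d((-1, 8), (15, 8)) = 16.0
d((8, 2), (1, 16)) = 15.6525
d((8, 2), (-14, 18)) = 27.2029
d((8, 2), (15, 8)) = 9.2195
d((1, 16), (-14, 18)) = 15.1327
d((1, 16), (15, 8)) = 16.1245
d((-14, 18), (15, 8)) = 30.6757

Closest pair: (6, -19) and (0, -14) with distance 7.8102

The closest pair is (6, -19) and (0, -14) with Euclidean distance 7.8102. For 7 points, brute-force pairwise comparison is shown above. For large n, the divide-and-conquer algorithm (sort by x, recurse on halves, check the dividing strip) achieves O(n log n).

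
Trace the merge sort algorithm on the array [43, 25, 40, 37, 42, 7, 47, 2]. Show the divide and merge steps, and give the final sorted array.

Merge sort trace:

Split: [43, 25, 40, 37, 42, 7, 47, 2] -> [43, 25, 40, 37] and [42, 7, 47, 2]
  Split: [43, 25, 40, 37] -> [43, 25] and [40, 37]
    Split: [43, 25] -> [43] and [25]
    Merge: [43] + [25] -> [25, 43]
    Split: [40, 37] -> [40] and [37]
    Merge: [40] + [37] -> [37, 40]
  Merge: [25, 43] + [37, 40] -> [25, 37, 40, 43]
  Split: [42, 7, 47, 2] -> [42, 7] and [47, 2]
    Split: [42, 7] -> [42] and [7]
    Merge: [42] + [7] -> [7, 42]
    Split: [47, 2] -> [47] and [2]
    Merge: [47] + [2] -> [2, 47]
  Merge: [7, 42] + [2, 47] -> [2, 7, 42, 47]
Merge: [25, 37, 40, 43] + [2, 7, 42, 47] -> [2, 7, 25, 37, 40, 42, 43, 47]

Final sorted array: [2, 7, 25, 37, 40, 42, 43, 47]

The merge sort proceeds by recursively splitting the array and merging sorted halves.
After all merges, the sorted array is [2, 7, 25, 37, 40, 42, 43, 47].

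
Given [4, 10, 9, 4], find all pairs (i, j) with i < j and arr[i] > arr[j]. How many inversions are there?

Finding inversions in [4, 10, 9, 4]:

(1, 2): arr[1]=10 > arr[2]=9
(1, 3): arr[1]=10 > arr[3]=4
(2, 3): arr[2]=9 > arr[3]=4

Total inversions: 3

The array has 3 inversion(s): (1,2), (1,3), (2,3). Each pair (i,j) satisfies i < j and arr[i] > arr[j].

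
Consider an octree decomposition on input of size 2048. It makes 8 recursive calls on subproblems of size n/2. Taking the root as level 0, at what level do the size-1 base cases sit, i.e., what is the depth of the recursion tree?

For divide and conquer with division factor 2:

Problem sizes at each level:
Level 0: 2048
Level 1: 1024
Level 2: 512
Level 3: 256
Level 4: 128
Level 5: 64
Level 6: 32
Level 7: 16
Level 8: 8
Level 9: 4
Level 10: 2
Level 11: 1

The root is level 0 and the size-1 base case is level 11 (the tree spans levels 0 through 11, i.e. 12 levels counting the root), so the depth is the number of divisions: log_2(2048) = 11

The recursion tree depth is log_2(2048) = 11. At each level, the problem size is divided by 2, so it takes 11 divisions to reduce to a base case of size 1. The algorithm makes 8 recursive calls at each level.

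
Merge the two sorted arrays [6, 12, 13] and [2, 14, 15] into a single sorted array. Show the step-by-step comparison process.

Merging process:

Compare 6 vs 2: take 2 from right. Merged: [2]
Compare 6 vs 14: take 6 from left. Merged: [2, 6]
Compare 12 vs 14: take 12 from left. Merged: [2, 6, 12]
Compare 13 vs 14: take 13 from left. Merged: [2, 6, 12, 13]
Append remaining from right: [14, 15]. Merged: [2, 6, 12, 13, 14, 15]

Final merged array: [2, 6, 12, 13, 14, 15]
Total comparisons: 4

The merged array is [2, 6, 12, 13, 14, 15], requiring 4 comparisons. The merge step runs in O(n) time where n is the total number of elements.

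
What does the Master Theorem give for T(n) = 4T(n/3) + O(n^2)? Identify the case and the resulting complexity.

Master Theorem for T(n) = 4T(n/3) + O(n^2):

a = 4, b = 3, c = 2
log_b(a) = log_3(4) = 1.2619

Case 3: c = 2 > log_3(4) = 1.2619
T(n) = O(n^2) = O(n^2)

For T(n) = 4T(n/3) + O(n^2): log_3(4) = 1.2619. This is Case 3 of the Master Theorem (c > log_b(a), work dominated by root), giving O(n^2).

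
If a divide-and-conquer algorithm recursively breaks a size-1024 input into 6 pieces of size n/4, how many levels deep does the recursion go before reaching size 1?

For divide and conquer with division factor 4:

Problem sizes at each level:
Level 0: 1024
Level 1: 256
Level 2: 64
Level 3: 16
Level 4: 4
Level 5: 1

The root is level 0 and the size-1 base case is level 5 (the tree spans levels 0 through 5, i.e. 6 levels counting the root), so the depth is the number of divisions: log_4(1024) = 5

The recursion tree depth is log_4(1024) = 5. At each level, the problem size is divided by 4, so it takes 5 divisions to reduce to a base case of size 1. The algorithm makes 6 recursive calls at each level.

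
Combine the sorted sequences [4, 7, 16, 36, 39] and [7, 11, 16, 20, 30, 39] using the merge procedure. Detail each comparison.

Merging process:

Compare 4 vs 7: take 4 from left. Merged: [4]
Compare 7 vs 7: take 7 from left. Merged: [4, 7]
Compare 16 vs 7: take 7 from right. Merged: [4, 7, 7]
Compare 16 vs 11: take 11 from right. Merged: [4, 7, 7, 11]
Compare 16 vs 16: take 16 from left. Merged: [4, 7, 7, 11, 16]
Compare 36 vs 16: take 16 from right. Merged: [4, 7, 7, 11, 16, 16]
Compare 36 vs 20: take 20 from right. Merged: [4, 7, 7, 11, 16, 16, 20]
Compare 36 vs 30: take 30 from right. Merged: [4, 7, 7, 11, 16, 16, 20, 30]
Compare 36 vs 39: take 36 from left. Merged: [4, 7, 7, 11, 16, 16, 20, 30, 36]
Compare 39 vs 39: take 39 from left. Merged: [4, 7, 7, 11, 16, 16, 20, 30, 36, 39]
Append remaining from right: [39]. Merged: [4, 7, 7, 11, 16, 16, 20, 30, 36, 39, 39]

Final merged array: [4, 7, 7, 11, 16, 16, 20, 30, 36, 39, 39]
Total comparisons: 10

The merged array is [4, 7, 7, 11, 16, 16, 20, 30, 36, 39, 39], requiring 10 comparisons. The merge step runs in O(n) time where n is the total number of elements.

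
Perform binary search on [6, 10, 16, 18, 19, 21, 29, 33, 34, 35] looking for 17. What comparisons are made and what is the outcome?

Binary search for 17 in [6, 10, 16, 18, 19, 21, 29, 33, 34, 35]:

lo=0, hi=9, mid=4, arr[mid]=19 -> 19 > 17, search left half
lo=0, hi=3, mid=1, arr[mid]=10 -> 10 < 17, search right half
lo=2, hi=3, mid=2, arr[mid]=16 -> 16 < 17, search right half
lo=3, hi=3, mid=3, arr[mid]=18 -> 18 > 17, search left half
lo=3 > hi=2, target 17 not found

Binary search determines that 17 is not in the array after 4 comparisons. The search space was exhausted without finding the target.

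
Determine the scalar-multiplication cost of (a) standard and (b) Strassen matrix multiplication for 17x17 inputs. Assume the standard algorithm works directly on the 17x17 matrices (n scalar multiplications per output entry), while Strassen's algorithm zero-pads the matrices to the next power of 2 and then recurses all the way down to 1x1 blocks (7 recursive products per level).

Matrix multiplication for 17x17 matrices:

Strassen's algorithm requires power-of-2 dimensions. Pad 17x17 to 32x32 (next power of 2).

Standard algorithm: 17^3 = 4913 multiplications
Strassen's algorithm: 7^(log2(32)) = 7^5 = 16807 multiplications
Difference: 4913 - 16807 = -11894 (Strassen uses MORE here due to padding overhead — for small or just-over-power-of-2 n, padding can outweigh the per-level savings)

Standard: 4913 multiplications (17^3). Strassen: 16807 multiplications (7^5, after padding to 32x32). Strassen reduces 8 recursive multiplications to 7 at each level.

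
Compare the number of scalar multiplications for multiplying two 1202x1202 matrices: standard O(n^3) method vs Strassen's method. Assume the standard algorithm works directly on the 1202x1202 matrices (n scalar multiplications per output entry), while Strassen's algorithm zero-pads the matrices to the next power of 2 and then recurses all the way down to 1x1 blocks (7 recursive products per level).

Matrix multiplication for 1202x1202 matrices:

Strassen's algorithm requires power-of-2 dimensions. Pad 1202x1202 to 2048x2048 (next power of 2).

Standard algorithm: 1202^3 = 1736654408 multiplications
Strassen's algorithm: 7^(log2(2048)) = 7^11 = 1977326743 multiplications
Difference: 1736654408 - 1977326743 = -240672335 (Strassen uses MORE here due to padding overhead — for small or just-over-power-of-2 n, padding can outweigh the per-level savings)

Standard: 1736654408 multiplications (1202^3). Strassen: 1977326743 multiplications (7^11, after padding to 2048x2048). Strassen reduces 8 recursive multiplications to 7 at each level.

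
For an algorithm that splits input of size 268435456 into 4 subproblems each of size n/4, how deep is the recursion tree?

For divide and conquer with division factor 4:

Problem sizes at each level:
Level 0: 268435456
Level 1: 67108864
Level 2: 16777216
Level 3: 4194304
Level 4: 1048576
Level 5: 262144
Level 6: 65536
Level 7: 16384
Level 8: 4096
Level 9: 1024
Level 10: 256
Level 11: 64
Level 12: 16
Level 13: 4
Level 14: 1

The root is level 0 and the size-1 base case is level 14 (the tree spans levels 0 through 14, i.e. 15 levels counting the root), so the depth is the number of divisions: log_4(268435456) = 14

The recursion tree depth is log_4(268435456) = 14. At each level, the problem size is divided by 4, so it takes 14 divisions to reduce to a base case of size 1. The algorithm makes 4 recursive calls at each level.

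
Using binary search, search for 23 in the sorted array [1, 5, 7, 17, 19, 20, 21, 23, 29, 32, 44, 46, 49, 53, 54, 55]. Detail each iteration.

Binary search for 23 in [1, 5, 7, 17, 19, 20, 21, 23, 29, 32, 44, 46, 49, 53, 54, 55]:

lo=0, hi=15, mid=7, arr[mid]=23 -> Found target at index 7!

Binary search finds 23 at index 7 after 1 comparisons. The search repeatedly halves the search space by comparing with the middle element.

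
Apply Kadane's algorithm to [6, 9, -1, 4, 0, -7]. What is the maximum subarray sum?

Using Kadane's algorithm on [6, 9, -1, 4, 0, -7]:

Scanning through the array:
Position 1 (value 9): max_ending_here = 15, max_so_far = 15
Position 2 (value -1): max_ending_here = 14, max_so_far = 15
Position 3 (value 4): max_ending_here = 18, max_so_far = 18
Position 4 (value 0): max_ending_here = 18, max_so_far = 18
Position 5 (value -7): max_ending_here = 11, max_so_far = 18

Maximum subarray: [6, 9, -1, 4]
Maximum sum: 18

The maximum subarray is [6, 9, -1, 4] with sum 18. This subarray runs from index 0 to index 3.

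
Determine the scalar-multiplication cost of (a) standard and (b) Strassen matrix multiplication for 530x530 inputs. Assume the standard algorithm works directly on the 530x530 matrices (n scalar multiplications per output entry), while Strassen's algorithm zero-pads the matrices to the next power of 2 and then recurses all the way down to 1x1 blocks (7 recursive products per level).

Matrix multiplication for 530x530 matrices:

Strassen's algorithm requires power-of-2 dimensions. Pad 530x530 to 1024x1024 (next power of 2).

Standard algorithm: 530^3 = 148877000 multiplications
Strassen's algorithm: 7^(log2(1024)) = 7^10 = 282475249 multiplications
Difference: 148877000 - 282475249 = -133598249 (Strassen uses MORE here due to padding overhead — for small or just-over-power-of-2 n, padding can outweigh the per-level savings)

Standard: 148877000 multiplications (530^3). Strassen: 282475249 multiplications (7^10, after padding to 1024x1024). Strassen reduces 8 recursive multiplications to 7 at each level.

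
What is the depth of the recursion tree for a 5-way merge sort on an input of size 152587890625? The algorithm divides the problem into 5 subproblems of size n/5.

For divide and conquer with division factor 5:

Problem sizes at each level:
Level 0: 152587890625
Level 1: 30517578125
Level 2: 6103515625
Level 3: 1220703125
Level 4: 244140625
Level 5: 48828125
Level 6: 9765625
Level 7: 1953125
Level 8: 390625
Level 9: 78125
Level 10: 15625
Level 11: 3125
Level 12: 625
Level 13: 125
Level 14: 25
Level 15: 5
Level 16: 1

The root is level 0 and the size-1 base case is level 16 (the tree spans levels 0 through 16, i.e. 17 levels counting the root), so the depth is the number of divisions: log_5(152587890625) = 16

The recursion tree depth is log_5(152587890625) = 16. At each level, the problem size is divided by 5, so it takes 16 divisions to reduce to a base case of size 1. The algorithm makes 5 recursive calls at each level.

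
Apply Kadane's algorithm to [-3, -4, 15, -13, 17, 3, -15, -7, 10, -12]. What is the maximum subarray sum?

Using Kadane's algorithm on [-3, -4, 15, -13, 17, 3, -15, -7, 10, -12]:

Scanning through the array:
Position 1 (value -4): max_ending_here = -4, max_so_far = -3
Position 2 (value 15): max_ending_here = 15, max_so_far = 15
Position 3 (value -13): max_ending_here = 2, max_so_far = 15
Position 4 (value 17): max_ending_here = 19, max_so_far = 19
Position 5 (value 3): max_ending_here = 22, max_so_far = 22
Position 6 (value -15): max_ending_here = 7, max_so_far = 22
Position 7 (value -7): max_ending_here = 0, max_so_far = 22
Position 8 (value 10): max_ending_here = 10, max_so_far = 22
Position 9 (value -12): max_ending_here = -2, max_so_far = 22

Maximum subarray: [15, -13, 17, 3]
Maximum sum: 22

The maximum subarray is [15, -13, 17, 3] with sum 22. This subarray runs from index 2 to index 5.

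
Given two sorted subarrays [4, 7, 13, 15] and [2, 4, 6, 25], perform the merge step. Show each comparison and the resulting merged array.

Merging process:

Compare 4 vs 2: take 2 from right. Merged: [2]
Compare 4 vs 4: take 4 from left. Merged: [2, 4]
Compare 7 vs 4: take 4 from right. Merged: [2, 4, 4]
Compare 7 vs 6: take 6 from right. Merged: [2, 4, 4, 6]
Compare 7 vs 25: take 7 from left. Merged: [2, 4, 4, 6, 7]
Compare 13 vs 25: take 13 from left. Merged: [2, 4, 4, 6, 7, 13]
Compare 15 vs 25: take 15 from left. Merged: [2, 4, 4, 6, 7, 13, 15]
Append remaining from right: [25]. Merged: [2, 4, 4, 6, 7, 13, 15, 25]

Final merged array: [2, 4, 4, 6, 7, 13, 15, 25]
Total comparisons: 7

The merged array is [2, 4, 4, 6, 7, 13, 15, 25], requiring 7 comparisons. The merge step runs in O(n) time where n is the total number of elements.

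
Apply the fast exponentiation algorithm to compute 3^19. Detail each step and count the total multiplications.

Computing 3^19 by squaring (build up from 3^1; each line after the first costs one multiplication):

3^1 = 3
3^2 = (3^1)^2 = 3^2 = 9
3^4 = (3^2)^2 = 9^2 = 81
3^8 = (3^4)^2 = 81^2 = 6561
3^9 = 3 * 3^8 = 3 * 6561 = 19683
3^18 = (3^9)^2 = 19683^2 = 387420489
3^19 = 3 * 3^18 = 3 * 387420489 = 1162261467

Result: 1162261467
Multiplications needed: 6 (6 lines after 3^1)

3^19 = 1162261467. Using exponentiation by squaring, this requires 6 multiplications. The key idea: if the exponent is even, square the half-power; if odd, multiply by the base once.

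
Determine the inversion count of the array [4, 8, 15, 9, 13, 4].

Finding inversions in [4, 8, 15, 9, 13, 4]:

(1, 5): arr[1]=8 > arr[5]=4
(2, 3): arr[2]=15 > arr[3]=9
(2, 4): arr[2]=15 > arr[4]=13
(2, 5): arr[2]=15 > arr[5]=4
(3, 5): arr[3]=9 > arr[5]=4
(4, 5): arr[4]=13 > arr[5]=4

Total inversions: 6

The array has 6 inversion(s): (1,5), (2,3), (2,4), (2,5), (3,5), (4,5). Each pair (i,j) satisfies i < j and arr[i] > arr[j].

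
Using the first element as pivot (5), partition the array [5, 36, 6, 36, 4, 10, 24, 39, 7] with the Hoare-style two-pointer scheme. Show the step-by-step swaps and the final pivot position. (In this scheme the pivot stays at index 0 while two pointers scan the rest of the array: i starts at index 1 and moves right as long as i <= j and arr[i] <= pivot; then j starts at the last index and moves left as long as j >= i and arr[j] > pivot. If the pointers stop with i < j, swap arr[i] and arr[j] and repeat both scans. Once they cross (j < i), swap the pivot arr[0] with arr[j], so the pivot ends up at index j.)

Hoare-style two-pointer partition with pivot = 5:

Initial array: [5, 36, 6, 36, 4, 10, 24, 39, 7]

Pointers start at i = 1, j = 8.
i stops at index 1 (arr[1]=36 > 5), j stops at index 4 (arr[4]=4 <= 5): swap arr[1] and arr[4], array becomes [5, 4, 6, 36, 36, 10, 24, 39, 7]
i ends at 2, j ends at 1: the pointers have crossed (j < i), so scanning stops.

Swap pivot arr[0] with arr[1] to place pivot at position 1: [4, 5, 6, 36, 36, 10, 24, 39, 7]
Pivot position: 1

After partitioning with pivot 5, the array becomes [4, 5, 6, 36, 36, 10, 24, 39, 7]. The pivot is placed at index 1. All elements to the left of the pivot are <= 5, and all elements to the right are > 5.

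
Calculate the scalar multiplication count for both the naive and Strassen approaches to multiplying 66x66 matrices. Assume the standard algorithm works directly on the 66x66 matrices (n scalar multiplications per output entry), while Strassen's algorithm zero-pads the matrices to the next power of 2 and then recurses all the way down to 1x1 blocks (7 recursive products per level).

Matrix multiplication for 66x66 matrices:

Strassen's algorithm requires power-of-2 dimensions. Pad 66x66 to 128x128 (next power of 2).

Standard algorithm: 66^3 = 287496 multiplications
Strassen's algorithm: 7^(log2(128)) = 7^7 = 823543 multiplications
Difference: 287496 - 823543 = -536047 (Strassen uses MORE here due to padding overhead — for small or just-over-power-of-2 n, padding can outweigh the per-level savings)

Standard: 287496 multiplications (66^3). Strassen: 823543 multiplications (7^7, after padding to 128x128). Strassen reduces 8 recursive multiplications to 7 at each level.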